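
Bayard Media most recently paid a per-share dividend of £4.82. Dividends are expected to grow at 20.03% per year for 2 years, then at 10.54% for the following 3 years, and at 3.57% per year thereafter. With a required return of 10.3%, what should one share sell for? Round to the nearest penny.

Three-stage DDM. Project D₁…D_5; terminal Gordon value at t=5 with g = 0.0357; discount at r = 0.103.
D_1 = 5.7854
D_2 = 6.9443
D_3 = 7.6762
D_4 = 8.4853
D_5 = 9.3796
TV_5 = 9.7145/(0.103−0.0357) = 144.3457
P₀ = Σ Dₜ/(1+r)ᵗ + TV_5/(1+r)^5 = 116.5665

£116.57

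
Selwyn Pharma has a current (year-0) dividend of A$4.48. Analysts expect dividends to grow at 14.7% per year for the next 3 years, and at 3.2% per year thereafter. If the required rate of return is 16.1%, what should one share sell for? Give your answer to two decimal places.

A$47.68

Two-stage DDM. Project D₁…D_3 at 0.147, terminal growth 0.032, discount at r = 0.161.
D_1 = 5.1386
D_2 = 5.8939
D_3 = 6.7603
Terminal value at t=3: TV = D_4/(r−g) = 6.9767/(0.161−0.032) = 54.0827
P₀ = 5.1386/(1+0.161)^1 + 5.8939/(1+0.161)^2 + 6.7603/(1+0.161)^3 + 54.0827/(1+0.161)^3 = 47.6775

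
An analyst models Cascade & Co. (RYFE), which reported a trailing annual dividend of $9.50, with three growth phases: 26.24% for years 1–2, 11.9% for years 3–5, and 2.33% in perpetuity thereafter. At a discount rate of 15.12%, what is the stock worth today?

$138.18

Three-stage DDM. Project D₁…D_5; terminal Gordon value at t=5 with g = 0.0233; discount at r = 0.1512.
D_1 = 11.9928
D_2 = 15.1397
D_3 = 16.9413
D_4 = 18.9574
D_5 = 21.2133
TV_5 = 21.7076/(0.1512−0.0233) = 169.7228
P₀ = Σ Dₜ/(1+r)ᵗ + TV_5/(1+r)^5 = 138.1751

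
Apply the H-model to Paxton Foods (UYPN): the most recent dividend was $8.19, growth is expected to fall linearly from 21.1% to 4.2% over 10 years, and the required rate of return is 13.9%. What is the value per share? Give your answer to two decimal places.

$159.33

H-model: P₀ = D₀[(1+g_L) + H(g_S−g_L)]/(r−g_L), with H = 10/2 = 5.
P₀ = 8.19 × [(1+0.042) + 5×(0.211−0.042)] / (0.139−0.042)
   = 8.19 × 1.8870 / 0.097 = 159.3251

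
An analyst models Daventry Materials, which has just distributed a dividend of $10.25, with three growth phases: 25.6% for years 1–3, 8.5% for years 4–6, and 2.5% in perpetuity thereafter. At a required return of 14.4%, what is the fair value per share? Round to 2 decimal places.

$173.49

Three-stage DDM. Project D₁…D_6; terminal Gordon value at t=6 with g = 0.025; discount at r = 0.144.
D_1 = 12.8740
D_2 = 16.1697
D_3 = 20.3092
D_4 = 22.0355
D_5 = 23.9085
D_6 = 25.9407
TV_6 = 26.5892/(0.144−0.025) = 223.4390
P₀ = Σ Dₜ/(1+r)ᵗ + TV_6/(1+r)^6 = 173.4918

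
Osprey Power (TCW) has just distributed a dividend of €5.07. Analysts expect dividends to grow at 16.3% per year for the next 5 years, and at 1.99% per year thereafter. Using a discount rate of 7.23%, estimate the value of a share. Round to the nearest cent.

€180.65

Two-stage DDM. Project D₁…D_5 at 0.163, terminal growth 0.0199, discount at r = 0.0723.
D_1 = 5.8964
D_2 = 6.8575
D_3 = 7.9753
D_4 = 9.2753
D_5 = 10.7871
Terminal value at t=5: TV = D_6/(r−g) = 11.0018/(0.0723−0.0199) = 209.9582
P₀ = 5.8964/(1+0.0723)^1 + 6.8575/(1+0.0723)^2 + 7.9753/(1+0.0723)^3 + 9.2753/(1+0.0723)^4 + 10.7871/(1+0.0723)^5 + 209.9582/(1+0.0723)^5 = 180.6544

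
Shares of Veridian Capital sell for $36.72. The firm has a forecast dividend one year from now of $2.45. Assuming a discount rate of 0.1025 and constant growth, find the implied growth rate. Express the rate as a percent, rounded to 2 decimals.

3.58%

From P₀ = D₁/(r − g), the implied growth is g = r − D₁/P₀.
g = 0.1025 − 2.45/36.72 = 0.1025 − 0.06672 = 0.03578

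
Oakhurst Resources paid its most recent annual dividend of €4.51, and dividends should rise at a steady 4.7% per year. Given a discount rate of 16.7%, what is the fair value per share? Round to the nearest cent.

Gordon growth model: P₀ = D₁/(r − g). D₁ = 4.51 × (1 + 0.047) = 4.7220.
P₀ = 4.7220 / (0.167 − 0.047) = 4.7220 / 0.12 = 39.3498

€39.35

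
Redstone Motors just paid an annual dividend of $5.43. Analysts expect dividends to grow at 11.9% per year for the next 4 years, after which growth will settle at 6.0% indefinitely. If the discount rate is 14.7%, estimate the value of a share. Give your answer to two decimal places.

$80.36

Two-stage DDM. Project D₁…D_4 at 0.119, terminal growth 0.06, discount at r = 0.147.
D_1 = 6.0762
D_2 = 6.7992
D_3 = 7.6083
D_4 = 8.5137
Terminal value at t=4: TV = D_5/(r−g) = 9.0246/(0.147−0.06) = 103.7306
P₀ = 6.0762/(1+0.147)^1 + 6.7992/(1+0.147)^2 + 7.6083/(1+0.147)^3 + 8.5137/(1+0.147)^4 + 103.7306/(1+0.147)^4 = 80.3576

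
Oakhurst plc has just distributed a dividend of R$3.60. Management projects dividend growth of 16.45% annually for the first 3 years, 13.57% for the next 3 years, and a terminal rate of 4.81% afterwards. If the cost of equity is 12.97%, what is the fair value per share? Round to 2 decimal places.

Three-stage DDM. Project D₁…D_6; terminal Gordon value at t=6 with g = 0.0481; discount at r = 0.1297.
D_1 = 4.1922
D_2 = 4.8818
D_3 = 5.6849
D_4 = 6.4563
D_5 = 7.3324
D_6 = 8.3274
TV_6 = 8.7280/(0.1297−0.0481) = 106.9607
P₀ = Σ Dₜ/(1+r)ᵗ + TV_6/(1+r)^6 = 74.8915

R$74.89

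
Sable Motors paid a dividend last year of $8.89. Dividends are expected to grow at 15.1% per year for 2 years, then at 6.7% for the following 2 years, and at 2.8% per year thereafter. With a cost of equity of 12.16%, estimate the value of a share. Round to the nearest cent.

Three-stage DDM. Project D₁…D_4; terminal Gordon value at t=4 with g = 0.028; discount at r = 0.1216.
D_1 = 10.2324
D_2 = 11.7775
D_3 = 12.5666
D_4 = 13.4085
TV_4 = 13.7840/(0.1216−0.028) = 147.2647
P₀ = Σ Dₜ/(1+r)ᵗ + TV_4/(1+r)^4 = 128.9209

$128.92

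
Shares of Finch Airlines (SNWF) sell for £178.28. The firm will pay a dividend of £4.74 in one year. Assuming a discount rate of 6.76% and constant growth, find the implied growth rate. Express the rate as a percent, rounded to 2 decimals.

From P₀ = D₁/(r − g), the implied growth is g = r − D₁/P₀.
g = 0.0676 − 4.74/178.28 = 0.0676 − 0.02659 = 0.04101

4.10%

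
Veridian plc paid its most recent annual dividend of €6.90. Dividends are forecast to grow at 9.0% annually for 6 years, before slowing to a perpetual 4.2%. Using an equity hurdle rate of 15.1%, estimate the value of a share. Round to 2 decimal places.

Two-stage DDM. Project D₁…D_6 at 0.09, terminal growth 0.042, discount at r = 0.151.
D_1 = 7.5210
D_2 = 8.1979
D_3 = 8.9357
D_4 = 9.7399
D_5 = 10.6165
D_6 = 11.5720
Terminal value at t=6: TV = D_7/(r−g) = 12.0580/(0.151−0.042) = 110.6240
P₀ = 7.5210/(1+0.151)^1 + 8.1979/(1+0.151)^2 + 8.9357/(1+0.151)^3 + 9.7399/(1+0.151)^4 + 10.6165/(1+0.151)^5 + 11.5720/(1+0.151)^6 + 110.6240/(1+0.151)^6 = 81.9412

€81.94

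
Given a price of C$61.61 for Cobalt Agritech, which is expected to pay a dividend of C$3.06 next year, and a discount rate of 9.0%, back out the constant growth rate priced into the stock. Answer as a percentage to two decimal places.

From P₀ = D₁/(r − g), the implied growth is g = r − D₁/P₀.
g = 0.09 − 3.06/61.61 = 0.09 − 0.04967 = 0.04033

4.03%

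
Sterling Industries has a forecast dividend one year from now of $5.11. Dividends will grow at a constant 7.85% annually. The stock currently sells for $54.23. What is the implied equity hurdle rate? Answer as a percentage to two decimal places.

Rearranging the constant-growth DDM: r = D₁/P₀ + g.
r = 5.1100 / 54.23 + 0.0785 = 0.09423 + 0.0785 = 0.17273

17.27%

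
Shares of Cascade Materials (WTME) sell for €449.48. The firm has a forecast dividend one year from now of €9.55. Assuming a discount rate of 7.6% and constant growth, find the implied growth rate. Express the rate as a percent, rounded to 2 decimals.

From P₀ = D₁/(r − g), the implied growth is g = r − D₁/P₀.
g = 0.076 − 9.55/449.48 = 0.076 − 0.02125 = 0.05475

5.48%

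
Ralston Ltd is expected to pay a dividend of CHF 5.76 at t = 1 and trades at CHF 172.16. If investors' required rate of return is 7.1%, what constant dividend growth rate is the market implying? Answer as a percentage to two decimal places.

From P₀ = D₁/(r − g), the implied growth is g = r − D₁/P₀.
g = 0.071 − 5.76/172.16 = 0.071 − 0.03346 = 0.03754

3.75%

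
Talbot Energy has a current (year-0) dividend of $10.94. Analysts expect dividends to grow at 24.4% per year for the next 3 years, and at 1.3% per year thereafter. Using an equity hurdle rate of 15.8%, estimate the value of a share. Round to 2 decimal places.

Two-stage DDM. Project D₁…D_3 at 0.244, terminal growth 0.013, discount at r = 0.158.
D_1 = 13.6094
D_2 = 16.9300
D_3 = 21.0610
Terminal value at t=3: TV = D_4/(r−g) = 21.3348/(0.158−0.013) = 147.1363
P₀ = 13.6094/(1+0.158)^1 + 16.9300/(1+0.158)^2 + 21.0610/(1+0.158)^3 + 147.1363/(1+0.158)^3 = 132.6939

$132.69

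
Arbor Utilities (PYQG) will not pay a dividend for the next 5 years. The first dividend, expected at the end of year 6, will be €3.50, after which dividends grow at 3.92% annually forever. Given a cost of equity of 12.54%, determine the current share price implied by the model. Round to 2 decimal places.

€22.49

Deferred-dividend DDM. At t=5 the remaining stream is a growing perpetuity with first payment D_6 = 3.50.
V_5 = D_6/(r−g) = 3.50/(0.1254−0.0392) = 40.6032
P₀ = V_5/(1+r)^5 = 40.6032/(1+0.1254)^5 = 22.4919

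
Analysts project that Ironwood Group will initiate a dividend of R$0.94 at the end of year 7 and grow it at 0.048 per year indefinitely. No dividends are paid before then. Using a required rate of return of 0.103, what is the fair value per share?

Deferred-dividend DDM. At t=6 the remaining stream is a growing perpetuity with first payment D_7 = 0.94.
V_6 = D_7/(r−g) = 0.94/(0.103−0.048) = 17.0909
P₀ = V_6/(1+r)^6 = 17.0909/(1+0.103)^6 = 9.4910

R$9.49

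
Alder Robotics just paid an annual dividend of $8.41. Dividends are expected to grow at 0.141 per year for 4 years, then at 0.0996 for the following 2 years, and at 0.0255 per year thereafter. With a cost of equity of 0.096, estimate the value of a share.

$201.73

Three-stage DDM. Project D₁…D_6; terminal Gordon value at t=6 with g = 0.0255; discount at r = 0.096.
D_1 = 9.5958
D_2 = 10.9488
D_3 = 12.4926
D_4 = 14.2541
D_5 = 15.6738
D_6 = 17.2349
TV_6 = 17.6744/(0.096−0.0255) = 250.7001
P₀ = Σ Dₜ/(1+r)ᵗ + TV_6/(1+r)^6 = 201.7334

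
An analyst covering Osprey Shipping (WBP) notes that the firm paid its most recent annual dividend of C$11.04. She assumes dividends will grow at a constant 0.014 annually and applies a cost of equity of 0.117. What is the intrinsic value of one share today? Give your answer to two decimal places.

C$108.69

Gordon growth model: P₀ = D₁/(r − g). D₁ = 11.04 × (1 + 0.014) = 11.1946.
P₀ = 11.1946 / (0.117 − 0.014) = 11.1946 / 0.103 = 108.6850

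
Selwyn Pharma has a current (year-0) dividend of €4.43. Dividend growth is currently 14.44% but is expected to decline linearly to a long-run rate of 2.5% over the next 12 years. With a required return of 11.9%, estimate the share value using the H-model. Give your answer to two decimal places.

€82.07

H-model: P₀ = D₀[(1+g_L) + H(g_S−g_L)]/(r−g_L), with H = 12/2 = 6.
P₀ = 4.43 × [(1+0.025) + 6×(0.1444−0.025)] / (0.119−0.025)
   = 4.43 × 1.7414 / 0.094 = 82.0681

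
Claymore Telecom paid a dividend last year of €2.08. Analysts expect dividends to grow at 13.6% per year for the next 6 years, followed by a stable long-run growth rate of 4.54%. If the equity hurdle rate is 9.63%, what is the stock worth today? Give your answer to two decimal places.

€67.04

Two-stage DDM. Project D₁…D_6 at 0.136, terminal growth 0.0454, discount at r = 0.0963.
D_1 = 2.3629
D_2 = 2.6842
D_3 = 3.0493
D_4 = 3.4640
D_5 = 3.9351
D_6 = 4.4703
Terminal value at t=6: TV = D_7/(r−g) = 4.6732/(0.0963−0.0454) = 91.8117
P₀ = 2.3629/(1+0.0963)^1 + 2.6842/(1+0.0963)^2 + 3.0493/(1+0.0963)^3 + 3.4640/(1+0.0963)^4 + 3.9351/(1+0.0963)^5 + 4.4703/(1+0.0963)^6 + 91.8117/(1+0.0963)^6 = 67.0444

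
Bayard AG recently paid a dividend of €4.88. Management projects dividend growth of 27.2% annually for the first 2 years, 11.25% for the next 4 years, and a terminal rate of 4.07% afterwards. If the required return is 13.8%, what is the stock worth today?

€94.16

Three-stage DDM. Project D₁…D_6; terminal Gordon value at t=6 with g = 0.0407; discount at r = 0.138.
D_1 = 6.2074
D_2 = 7.8958
D_3 = 8.7840
D_4 = 9.7722
D_5 = 10.8716
D_6 = 12.0947
TV_6 = 12.5869/(0.138−0.0407) = 129.3620
P₀ = Σ Dₜ/(1+r)ᵗ + TV_6/(1+r)^6 = 94.1631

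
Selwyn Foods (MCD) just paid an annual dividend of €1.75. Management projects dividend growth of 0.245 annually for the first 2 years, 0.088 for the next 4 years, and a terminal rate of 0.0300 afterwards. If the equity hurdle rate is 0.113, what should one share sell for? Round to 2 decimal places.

€37.24

Three-stage DDM. Project D₁…D_6; terminal Gordon value at t=6 with g = 0.03; discount at r = 0.113.
D_1 = 2.1787
D_2 = 2.7125
D_3 = 2.9512
D_4 = 3.2110
D_5 = 3.4935
D_6 = 3.8010
TV_6 = 3.9150/(0.113−0.03) = 47.1684
P₀ = Σ Dₜ/(1+r)ᵗ + TV_6/(1+r)^6 = 37.2382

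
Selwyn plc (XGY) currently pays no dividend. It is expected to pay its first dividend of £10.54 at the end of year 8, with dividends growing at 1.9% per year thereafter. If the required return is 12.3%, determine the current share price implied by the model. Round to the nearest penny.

Deferred-dividend DDM. At t=7 the remaining stream is a growing perpetuity with first payment D_8 = 10.54.
V_7 = D_8/(r−g) = 10.54/(0.123−0.019) = 101.3462
P₀ = V_7/(1+r)^7 = 101.3462/(1+0.123)^7 = 44.9934

£44.99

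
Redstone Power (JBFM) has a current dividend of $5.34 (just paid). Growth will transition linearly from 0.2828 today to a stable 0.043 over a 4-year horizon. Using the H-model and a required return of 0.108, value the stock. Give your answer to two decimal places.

H-model: P₀ = D₀[(1+g_L) + H(g_S−g_L)]/(r−g_L), with H = 4/2 = 2.
P₀ = 5.34 × [(1+0.043) + 2×(0.2828−0.043)] / (0.108−0.043)
   = 5.34 × 1.5226 / 0.065 = 125.0874

$125.09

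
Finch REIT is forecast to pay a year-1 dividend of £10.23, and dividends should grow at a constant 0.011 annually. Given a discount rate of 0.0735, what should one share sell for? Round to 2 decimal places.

Gordon growth model: P₀ = D₁/(r − g), with D₁ = 10.23 given directly.
P₀ = 10.2300 / (0.0735 − 0.011) = 10.2300 / 0.0625 = 163.6800

£163.68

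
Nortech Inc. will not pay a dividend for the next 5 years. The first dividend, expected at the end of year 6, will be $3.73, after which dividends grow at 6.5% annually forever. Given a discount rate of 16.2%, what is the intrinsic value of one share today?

$18.15

Deferred-dividend DDM. At t=5 the remaining stream is a growing perpetuity with first payment D_6 = 3.73.
V_5 = D_6/(r−g) = 3.73/(0.162−0.065) = 38.4536
P₀ = V_5/(1+r)^5 = 38.4536/(1+0.162)^5 = 18.1512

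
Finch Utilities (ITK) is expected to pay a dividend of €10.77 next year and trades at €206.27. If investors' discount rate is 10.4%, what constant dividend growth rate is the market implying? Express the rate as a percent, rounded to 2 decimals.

5.18%

From P₀ = D₁/(r − g), the implied growth is g = r − D₁/P₀.
g = 0.104 − 10.77/206.27 = 0.104 − 0.05221 = 0.05179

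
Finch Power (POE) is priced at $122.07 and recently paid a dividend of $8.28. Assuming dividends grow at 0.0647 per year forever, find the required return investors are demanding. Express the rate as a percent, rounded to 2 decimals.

13.69%

Rearranging the constant-growth DDM: r = D₁/P₀ + g.
D₁ = 8.28 × (1 + 0.0647) = 8.8157.
r = 8.8157 / 122.07 + 0.0647 = 0.07222 + 0.0647 = 0.13692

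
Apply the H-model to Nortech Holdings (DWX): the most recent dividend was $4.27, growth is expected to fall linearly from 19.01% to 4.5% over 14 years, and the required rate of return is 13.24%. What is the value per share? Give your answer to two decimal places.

H-model: P₀ = D₀[(1+g_L) + H(g_S−g_L)]/(r−g_L), with H = 14/2 = 7.
P₀ = 4.27 × [(1+0.045) + 7×(0.1901−0.045)] / (0.1324−0.045)
   = 4.27 × 2.0607 / 0.0874 = 100.6772

$100.68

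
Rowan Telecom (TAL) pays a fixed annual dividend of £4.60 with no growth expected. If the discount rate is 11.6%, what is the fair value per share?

£39.66

Zero-growth DDM (perpetuity): P₀ = D/r = 4.60 / 0.116 = 39.6552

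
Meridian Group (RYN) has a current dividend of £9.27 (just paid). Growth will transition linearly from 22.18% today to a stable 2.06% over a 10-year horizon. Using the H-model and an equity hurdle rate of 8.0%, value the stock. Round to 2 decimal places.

H-model: P₀ = D₀[(1+g_L) + H(g_S−g_L)]/(r−g_L), with H = 10/2 = 5.
P₀ = 9.27 × [(1+0.0206) + 5×(0.2218−0.0206)] / (0.08−0.0206)
   = 9.27 × 2.0266 / 0.0594 = 316.2724

£316.27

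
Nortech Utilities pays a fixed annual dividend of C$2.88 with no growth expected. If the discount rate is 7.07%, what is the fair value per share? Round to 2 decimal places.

Zero-growth DDM (perpetuity): P₀ = D/r = 2.88 / 0.0707 = 40.7355

C$40.74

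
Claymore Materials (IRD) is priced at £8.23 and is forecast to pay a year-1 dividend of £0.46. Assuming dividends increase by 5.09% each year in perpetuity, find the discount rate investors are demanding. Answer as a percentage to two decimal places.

Rearranging the constant-growth DDM: r = D₁/P₀ + g.
r = 0.4600 / 8.23 + 0.0509 = 0.05589 + 0.0509 = 0.10679

10.68%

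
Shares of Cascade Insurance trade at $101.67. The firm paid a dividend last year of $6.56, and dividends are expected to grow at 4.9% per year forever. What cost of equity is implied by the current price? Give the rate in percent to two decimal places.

Rearranging the constant-growth DDM: r = D₁/P₀ + g.
D₁ = 6.56 × (1 + 0.049) = 6.8814.
r = 6.8814 / 101.67 + 0.049 = 0.06768 + 0.049 = 0.11668

11.67%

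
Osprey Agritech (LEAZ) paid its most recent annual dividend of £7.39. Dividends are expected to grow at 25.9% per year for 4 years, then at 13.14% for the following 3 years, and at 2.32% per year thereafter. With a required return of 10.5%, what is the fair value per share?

£247.78

Three-stage DDM. Project D₁…D_7; terminal Gordon value at t=7 with g = 0.0232; discount at r = 0.105.
D_1 = 9.3040
D_2 = 11.7137
D_3 = 14.7476
D_4 = 18.5672
D_5 = 21.0070
D_6 = 23.7673
D_7 = 26.8903
TV_7 = 27.5142/(0.105−0.0232) = 336.3590
P₀ = Σ Dₜ/(1+r)ᵗ + TV_7/(1+r)^7 = 247.7842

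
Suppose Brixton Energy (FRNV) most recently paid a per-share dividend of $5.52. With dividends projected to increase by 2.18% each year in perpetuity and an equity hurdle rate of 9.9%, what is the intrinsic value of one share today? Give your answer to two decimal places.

$73.06

Gordon growth model: P₀ = D₁/(r − g). D₁ = 5.52 × (1 + 0.0218) = 5.6403.
P₀ = 5.6403 / (0.099 − 0.0218) = 5.6403 / 0.0772 = 73.0613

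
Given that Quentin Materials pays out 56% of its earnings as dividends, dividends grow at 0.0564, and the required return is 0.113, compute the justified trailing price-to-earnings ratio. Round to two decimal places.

10.45

Justified trailing P/E = b(1+g)/(r−g) = 0.56×(1+0.0564)/(0.113−0.0564) = 10.4520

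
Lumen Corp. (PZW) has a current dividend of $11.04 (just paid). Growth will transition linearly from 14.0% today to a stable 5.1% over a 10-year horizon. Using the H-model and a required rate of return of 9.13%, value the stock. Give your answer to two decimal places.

$409.82

H-model: P₀ = D₀[(1+g_L) + H(g_S−g_L)]/(r−g_L), with H = 10/2 = 5.
P₀ = 11.04 × [(1+0.051) + 5×(0.14−0.051)] / (0.0913−0.051)
   = 11.04 × 1.4960 / 0.0403 = 409.8223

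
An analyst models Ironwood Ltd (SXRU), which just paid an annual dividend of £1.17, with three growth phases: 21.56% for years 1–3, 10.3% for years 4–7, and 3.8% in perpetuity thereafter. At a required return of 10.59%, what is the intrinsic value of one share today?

Three-stage DDM. Project D₁…D_7; terminal Gordon value at t=7 with g = 0.038; discount at r = 0.1059.
D_1 = 1.4223
D_2 = 1.7289
D_3 = 2.1016
D_4 = 2.3181
D_5 = 2.5569
D_6 = 2.8202
D_7 = 3.1107
TV_7 = 3.2289/(0.1059−0.038) = 47.5541
P₀ = Σ Dₜ/(1+r)ᵗ + TV_7/(1+r)^7 = 33.9342

£33.93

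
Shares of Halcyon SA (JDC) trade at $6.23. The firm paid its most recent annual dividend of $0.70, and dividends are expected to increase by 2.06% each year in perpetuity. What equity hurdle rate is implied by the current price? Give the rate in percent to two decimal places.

Rearranging the constant-growth DDM: r = D₁/P₀ + g.
D₁ = 0.70 × (1 + 0.0206) = 0.7144.
r = 0.7144 / 6.23 + 0.0206 = 0.11467 + 0.0206 = 0.13527

13.53%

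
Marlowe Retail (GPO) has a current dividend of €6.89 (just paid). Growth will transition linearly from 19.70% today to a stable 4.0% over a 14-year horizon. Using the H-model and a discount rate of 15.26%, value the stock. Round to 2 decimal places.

H-model: P₀ = D₀[(1+g_L) + H(g_S−g_L)]/(r−g_L), with H = 14/2 = 7.
P₀ = 6.89 × [(1+0.04) + 7×(0.197−0.04)] / (0.1526−0.04)
   = 6.89 × 2.1390 / 0.1126 = 130.8855

€130.89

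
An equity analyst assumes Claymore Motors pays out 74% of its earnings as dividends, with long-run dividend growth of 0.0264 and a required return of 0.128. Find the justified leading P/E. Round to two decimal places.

7.28

Justified leading P/E = b/(r−g) = 0.74/(0.128−0.0264) = 7.2835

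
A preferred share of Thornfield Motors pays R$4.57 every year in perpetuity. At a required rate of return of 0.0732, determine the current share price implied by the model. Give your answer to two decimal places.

Zero-growth DDM (perpetuity): P₀ = D/r = 4.57 / 0.0732 = 62.4317

R$62.43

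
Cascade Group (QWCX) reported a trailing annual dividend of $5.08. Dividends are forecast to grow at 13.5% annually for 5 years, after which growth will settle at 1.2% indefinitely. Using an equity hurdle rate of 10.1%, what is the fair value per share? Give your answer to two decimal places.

$95.10

Two-stage DDM. Project D₁…D_5 at 0.135, terminal growth 0.012, discount at r = 0.101.
D_1 = 5.7658
D_2 = 6.5442
D_3 = 7.4276
D_4 = 8.4304
D_5 = 9.5685
Terminal value at t=5: TV = D_6/(r−g) = 9.6833/(0.101−0.012) = 108.8012
P₀ = 5.7658/(1+0.101)^1 + 6.5442/(1+0.101)^2 + 7.4276/(1+0.101)^3 + 8.4304/(1+0.101)^4 + 9.5685/(1+0.101)^5 + 108.8012/(1+0.101)^5 = 95.1030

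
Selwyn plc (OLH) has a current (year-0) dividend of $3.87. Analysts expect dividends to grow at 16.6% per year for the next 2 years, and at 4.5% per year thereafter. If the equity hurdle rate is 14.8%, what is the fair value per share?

$48.43

Two-stage DDM. Project D₁…D_2 at 0.166, terminal growth 0.045, discount at r = 0.148.
D_1 = 4.5124
D_2 = 5.2615
Terminal value at t=2: TV = D_3/(r−g) = 5.4982/(0.148−0.045) = 53.3811
P₀ = 4.5124/(1+0.148)^1 + 5.2615/(1+0.148)^2 + 53.3811/(1+0.148)^2 = 48.4275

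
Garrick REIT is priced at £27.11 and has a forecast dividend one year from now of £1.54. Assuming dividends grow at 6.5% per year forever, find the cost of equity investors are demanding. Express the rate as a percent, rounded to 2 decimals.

Rearranging the constant-growth DDM: r = D₁/P₀ + g.
r = 1.5400 / 27.11 + 0.065 = 0.05681 + 0.065 = 0.12181

12.18%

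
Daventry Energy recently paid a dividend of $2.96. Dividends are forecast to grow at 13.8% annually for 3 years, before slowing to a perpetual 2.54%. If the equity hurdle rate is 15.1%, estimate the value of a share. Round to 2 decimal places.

$32.04

Two-stage DDM. Project D₁…D_3 at 0.138, terminal growth 0.0254, discount at r = 0.151.
D_1 = 3.3685
D_2 = 3.8333
D_3 = 4.3623
Terminal value at t=3: TV = D_4/(r−g) = 4.4731/(0.151−0.0254) = 35.6141
P₀ = 3.3685/(1+0.151)^1 + 3.8333/(1+0.151)^2 + 4.3623/(1+0.151)^3 + 35.6141/(1+0.151)^3 = 32.0368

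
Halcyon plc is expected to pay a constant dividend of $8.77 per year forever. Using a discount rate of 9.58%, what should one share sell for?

Zero-growth DDM (perpetuity): P₀ = D/r = 8.77 / 0.0958 = 91.5449

$91.54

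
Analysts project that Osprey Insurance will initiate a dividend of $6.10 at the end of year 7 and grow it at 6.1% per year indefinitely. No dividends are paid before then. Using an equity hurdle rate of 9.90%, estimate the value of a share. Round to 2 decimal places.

$91.11

Deferred-dividend DDM. At t=6 the remaining stream is a growing perpetuity with first payment D_7 = 6.10.
V_6 = D_7/(r−g) = 6.10/(0.099−0.061) = 160.5263
P₀ = V_6/(1+r)^6 = 160.5263/(1+0.099)^6 = 91.1087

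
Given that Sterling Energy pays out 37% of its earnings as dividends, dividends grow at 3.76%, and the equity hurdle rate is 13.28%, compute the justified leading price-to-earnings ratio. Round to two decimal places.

3.89

Justified leading P/E = b/(r−g) = 0.37/(0.1328−0.0376) = 3.8866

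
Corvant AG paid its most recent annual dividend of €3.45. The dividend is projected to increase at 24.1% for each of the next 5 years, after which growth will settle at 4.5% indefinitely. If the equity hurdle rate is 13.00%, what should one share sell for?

Two-stage DDM. Project D₁…D_5 at 0.241, terminal growth 0.045, discount at r = 0.13.
D_1 = 4.2815
D_2 = 5.3133
D_3 = 6.5938
D_4 = 8.1829
D_5 = 10.1550
Terminal value at t=5: TV = D_6/(r−g) = 10.6119/(0.13−0.045) = 124.8462
P₀ = 4.2815/(1+0.13)^1 + 5.3133/(1+0.13)^2 + 6.5938/(1+0.13)^3 + 8.1829/(1+0.13)^4 + 10.1550/(1+0.13)^5 + 124.8462/(1+0.13)^5 = 90.8117

€90.81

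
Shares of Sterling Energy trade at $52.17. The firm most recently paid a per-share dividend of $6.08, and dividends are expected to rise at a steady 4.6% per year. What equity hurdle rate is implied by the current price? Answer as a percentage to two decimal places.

16.79%

Rearranging the constant-growth DDM: r = D₁/P₀ + g.
D₁ = 6.08 × (1 + 0.046) = 6.3597.
r = 6.3597 / 52.17 + 0.046 = 0.12190 + 0.046 = 0.16790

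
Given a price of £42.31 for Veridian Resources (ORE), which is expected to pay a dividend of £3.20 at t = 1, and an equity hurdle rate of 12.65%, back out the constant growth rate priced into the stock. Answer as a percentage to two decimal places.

From P₀ = D₁/(r − g), the implied growth is g = r − D₁/P₀.
g = 0.1265 − 3.20/42.31 = 0.1265 − 0.07563 = 0.05087

5.09%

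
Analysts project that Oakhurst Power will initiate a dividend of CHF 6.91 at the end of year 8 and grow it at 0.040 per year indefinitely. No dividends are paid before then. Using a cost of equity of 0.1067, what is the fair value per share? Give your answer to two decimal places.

CHF 50.95

Deferred-dividend DDM. At t=7 the remaining stream is a growing perpetuity with first payment D_8 = 6.91.
V_7 = D_8/(r−g) = 6.91/(0.1067−0.04) = 103.5982
P₀ = V_7/(1+r)^7 = 103.5982/(1+0.1067)^7 = 50.9498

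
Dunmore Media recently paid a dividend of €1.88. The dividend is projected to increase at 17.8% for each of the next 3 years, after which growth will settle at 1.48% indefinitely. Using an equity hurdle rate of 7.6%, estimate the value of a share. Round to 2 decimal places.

Two-stage DDM. Project D₁…D_3 at 0.178, terminal growth 0.0148, discount at r = 0.076.
D_1 = 2.2146
D_2 = 2.6088
D_3 = 3.0732
Terminal value at t=3: TV = D_4/(r−g) = 3.1187/(0.076−0.0148) = 50.9592
P₀ = 2.2146/(1+0.076)^1 + 2.6088/(1+0.076)^2 + 3.0732/(1+0.076)^3 + 50.9592/(1+0.076)^3 = 47.6844

€47.68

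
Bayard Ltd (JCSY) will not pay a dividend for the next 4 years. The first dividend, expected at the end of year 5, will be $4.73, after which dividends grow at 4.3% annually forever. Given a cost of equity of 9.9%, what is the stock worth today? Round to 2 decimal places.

$57.90

Deferred-dividend DDM. At t=4 the remaining stream is a growing perpetuity with first payment D_5 = 4.73.
V_4 = D_5/(r−g) = 4.73/(0.099−0.043) = 84.4643
P₀ = V_4/(1+r)^4 = 84.4643/(1+0.099)^4 = 57.9005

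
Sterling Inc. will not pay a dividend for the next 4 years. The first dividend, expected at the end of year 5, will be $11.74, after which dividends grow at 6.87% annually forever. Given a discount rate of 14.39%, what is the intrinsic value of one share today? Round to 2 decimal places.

$91.18

Deferred-dividend DDM. At t=4 the remaining stream is a growing perpetuity with first payment D_5 = 11.74.
V_4 = D_5/(r−g) = 11.74/(0.1439−0.0687) = 156.1170
P₀ = V_4/(1+r)^4 = 156.1170/(1+0.1439)^4 = 91.1797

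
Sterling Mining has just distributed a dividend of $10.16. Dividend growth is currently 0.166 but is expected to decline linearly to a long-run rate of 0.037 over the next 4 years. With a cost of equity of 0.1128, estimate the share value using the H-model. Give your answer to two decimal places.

H-model: P₀ = D₀[(1+g_L) + H(g_S−g_L)]/(r−g_L), with H = 4/2 = 2.
P₀ = 10.16 × [(1+0.037) + 2×(0.166−0.037)] / (0.1128−0.037)
   = 10.16 × 1.2950 / 0.0758 = 173.5778

$173.58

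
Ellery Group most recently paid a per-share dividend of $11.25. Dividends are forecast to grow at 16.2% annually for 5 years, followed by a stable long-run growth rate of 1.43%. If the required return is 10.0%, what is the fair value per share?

Two-stage DDM. Project D₁…D_5 at 0.162, terminal growth 0.0143, discount at r = 0.1.
D_1 = 13.0725
D_2 = 15.1902
D_3 = 17.6511
D_4 = 20.5105
D_5 = 23.8332
Terminal value at t=5: TV = D_6/(r−g) = 24.1741/(0.1−0.0143) = 282.0777
P₀ = 13.0725/(1+0.1)^1 + 15.1902/(1+0.1)^2 + 17.6511/(1+0.1)^3 + 20.5105/(1+0.1)^4 + 23.8332/(1+0.1)^5 + 282.0777/(1+0.1)^5 = 241.6551

$241.66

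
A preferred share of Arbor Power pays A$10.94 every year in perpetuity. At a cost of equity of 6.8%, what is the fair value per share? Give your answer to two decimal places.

A$160.88

Zero-growth DDM (perpetuity): P₀ = D/r = 10.94 / 0.068 = 160.8824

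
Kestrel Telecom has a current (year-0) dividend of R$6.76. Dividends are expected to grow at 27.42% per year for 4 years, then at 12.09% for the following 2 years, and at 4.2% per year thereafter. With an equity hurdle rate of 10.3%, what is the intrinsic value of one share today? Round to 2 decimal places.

R$276.34

Three-stage DDM. Project D₁…D_6; terminal Gordon value at t=6 with g = 0.042; discount at r = 0.103.
D_1 = 8.6136
D_2 = 10.9754
D_3 = 13.9849
D_4 = 17.8196
D_5 = 19.9740
D_6 = 22.3888
TV_6 = 23.3291/(0.103−0.042) = 382.4448
P₀ = Σ Dₜ/(1+r)ᵗ + TV_6/(1+r)^6 = 276.3398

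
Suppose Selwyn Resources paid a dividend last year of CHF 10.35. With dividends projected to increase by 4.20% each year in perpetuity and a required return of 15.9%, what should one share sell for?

Gordon growth model: P₀ = D₁/(r − g). D₁ = 10.35 × (1 + 0.042) = 10.7847.
P₀ = 10.7847 / (0.159 − 0.042) = 10.7847 / 0.117 = 92.1769

CHF 92.18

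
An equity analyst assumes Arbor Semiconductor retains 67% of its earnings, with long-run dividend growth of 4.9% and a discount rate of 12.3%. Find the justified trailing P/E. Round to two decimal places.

4.68

Payout ratio b = 1 − 0.67 = 0.33.
Justified trailing P/E = b(1+g)/(r−g) = 0.33×(1+0.049)/(0.123−0.049) = 4.6780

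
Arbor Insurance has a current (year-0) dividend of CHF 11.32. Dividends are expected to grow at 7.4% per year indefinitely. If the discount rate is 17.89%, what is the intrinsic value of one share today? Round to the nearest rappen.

Gordon growth model: P₀ = D₁/(r − g). D₁ = 11.32 × (1 + 0.074) = 12.1577.
P₀ = 12.1577 / (0.1789 − 0.074) = 12.1577 / 0.1049 = 115.8978

CHF 115.90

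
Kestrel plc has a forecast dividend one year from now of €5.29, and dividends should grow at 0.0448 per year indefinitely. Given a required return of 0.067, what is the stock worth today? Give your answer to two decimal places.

€238.29

Gordon growth model: P₀ = D₁/(r − g), with D₁ = 5.29 given directly.
P₀ = 5.2900 / (0.067 − 0.0448) = 5.2900 / 0.0222 = 238.2883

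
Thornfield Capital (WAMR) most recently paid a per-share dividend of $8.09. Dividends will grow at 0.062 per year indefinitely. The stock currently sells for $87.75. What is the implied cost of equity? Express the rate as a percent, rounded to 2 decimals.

Rearranging the constant-growth DDM: r = D₁/P₀ + g.
D₁ = 8.09 × (1 + 0.062) = 8.5916.
r = 8.5916 / 87.75 + 0.062 = 0.09791 + 0.062 = 0.15991

15.99%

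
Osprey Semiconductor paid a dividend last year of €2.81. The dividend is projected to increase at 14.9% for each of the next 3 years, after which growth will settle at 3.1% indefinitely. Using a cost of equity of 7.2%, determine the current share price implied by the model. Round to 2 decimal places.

€96.71

Two-stage DDM. Project D₁…D_3 at 0.149, terminal growth 0.031, discount at r = 0.072.
D_1 = 3.2287
D_2 = 3.7098
D_3 = 4.2625
Terminal value at t=3: TV = D_4/(r−g) = 4.3947/(0.072−0.031) = 107.1868
P₀ = 3.2287/(1+0.072)^1 + 3.7098/(1+0.072)^2 + 4.2625/(1+0.072)^3 + 107.1868/(1+0.072)^3 = 96.7076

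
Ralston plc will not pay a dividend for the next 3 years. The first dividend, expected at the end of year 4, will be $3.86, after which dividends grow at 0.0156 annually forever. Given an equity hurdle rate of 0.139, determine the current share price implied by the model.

Deferred-dividend DDM. At t=3 the remaining stream is a growing perpetuity with first payment D_4 = 3.86.
V_3 = D_4/(r−g) = 3.86/(0.139−0.0156) = 31.2804
P₀ = V_3/(1+r)^3 = 31.2804/(1+0.139)^3 = 21.1690

$21.17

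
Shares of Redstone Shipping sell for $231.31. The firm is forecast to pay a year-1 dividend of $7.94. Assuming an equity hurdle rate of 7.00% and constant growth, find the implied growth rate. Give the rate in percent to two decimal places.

From P₀ = D₁/(r − g), the implied growth is g = r − D₁/P₀.
g = 0.07 − 7.94/231.31 = 0.07 − 0.03433 = 0.03567

3.57%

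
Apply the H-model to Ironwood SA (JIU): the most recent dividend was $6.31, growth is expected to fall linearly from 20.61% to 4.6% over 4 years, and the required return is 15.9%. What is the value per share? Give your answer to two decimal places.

H-model: P₀ = D₀[(1+g_L) + H(g_S−g_L)]/(r−g_L), with H = 4/2 = 2.
P₀ = 6.31 × [(1+0.046) + 2×(0.2061−0.046)] / (0.159−0.046)
   = 6.31 × 1.3662 / 0.113 = 76.2896

$76.29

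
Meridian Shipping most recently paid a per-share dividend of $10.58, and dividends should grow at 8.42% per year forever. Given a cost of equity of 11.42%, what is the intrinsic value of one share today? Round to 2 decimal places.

Gordon growth model: P₀ = D₁/(r − g). D₁ = 10.58 × (1 + 0.0842) = 11.4708.
P₀ = 11.4708 / (0.1142 − 0.0842) = 11.4708 / 0.03 = 382.3612

$382.36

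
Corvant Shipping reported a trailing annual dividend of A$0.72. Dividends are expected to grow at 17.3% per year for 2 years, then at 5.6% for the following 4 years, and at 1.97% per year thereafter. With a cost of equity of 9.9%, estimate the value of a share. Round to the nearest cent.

A$13.55

Three-stage DDM. Project D₁…D_6; terminal Gordon value at t=6 with g = 0.0197; discount at r = 0.099.
D_1 = 0.8446
D_2 = 0.9907
D_3 = 1.0461
D_4 = 1.1047
D_5 = 1.1666
D_6 = 1.2319
TV_6 = 1.2562/(0.099−0.0197) = 15.8410
P₀ = Σ Dₜ/(1+r)ᵗ + TV_6/(1+r)^6 = 13.5518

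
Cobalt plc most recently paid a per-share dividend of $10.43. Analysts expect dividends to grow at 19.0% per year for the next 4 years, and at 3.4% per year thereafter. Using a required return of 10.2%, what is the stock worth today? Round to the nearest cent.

$266.39

Two-stage DDM. Project D₁…D_4 at 0.19, terminal growth 0.034, discount at r = 0.102.
D_1 = 12.4117
D_2 = 14.7699
D_3 = 17.5762
D_4 = 20.9157
Terminal value at t=4: TV = D_5/(r−g) = 21.6268/(0.102−0.034) = 318.0415
P₀ = 12.4117/(1+0.102)^1 + 14.7699/(1+0.102)^2 + 17.5762/(1+0.102)^3 + 20.9157/(1+0.102)^4 + 318.0415/(1+0.102)^4 = 266.3949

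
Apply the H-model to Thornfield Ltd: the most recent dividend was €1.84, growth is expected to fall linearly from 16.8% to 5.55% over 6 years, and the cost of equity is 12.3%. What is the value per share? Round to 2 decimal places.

€37.97

H-model: P₀ = D₀[(1+g_L) + H(g_S−g_L)]/(r−g_L), with H = 6/2 = 3.
P₀ = 1.84 × [(1+0.0555) + 3×(0.168−0.0555)] / (0.123−0.0555)
   = 1.84 × 1.3930 / 0.0675 = 37.9721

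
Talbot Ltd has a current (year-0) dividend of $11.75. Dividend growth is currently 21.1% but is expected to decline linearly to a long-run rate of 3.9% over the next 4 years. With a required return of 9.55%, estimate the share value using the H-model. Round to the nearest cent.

$287.62

H-model: P₀ = D₀[(1+g_L) + H(g_S−g_L)]/(r−g_L), with H = 4/2 = 2.
P₀ = 11.75 × [(1+0.039) + 2×(0.211−0.039)] / (0.0955−0.039)
   = 11.75 × 1.3830 / 0.0565 = 287.6150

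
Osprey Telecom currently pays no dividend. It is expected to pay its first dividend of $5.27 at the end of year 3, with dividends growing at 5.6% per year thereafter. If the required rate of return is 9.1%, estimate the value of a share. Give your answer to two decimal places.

$126.50

Deferred-dividend DDM. At t=2 the remaining stream is a growing perpetuity with first payment D_3 = 5.27.
V_2 = D_3/(r−g) = 5.27/(0.091−0.056) = 150.5714
P₀ = V_2/(1+r)^2 = 150.5714/(1+0.091)^2 = 126.5007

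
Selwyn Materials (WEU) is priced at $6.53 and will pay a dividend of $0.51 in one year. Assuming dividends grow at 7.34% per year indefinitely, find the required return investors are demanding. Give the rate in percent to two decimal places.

15.15%

Rearranging the constant-growth DDM: r = D₁/P₀ + g.
r = 0.5100 / 6.53 + 0.0734 = 0.07810 + 0.0734 = 0.15150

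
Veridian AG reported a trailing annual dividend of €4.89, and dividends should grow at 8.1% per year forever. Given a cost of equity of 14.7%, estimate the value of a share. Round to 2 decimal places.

€80.09

Gordon growth model: P₀ = D₁/(r − g). D₁ = 4.89 × (1 + 0.081) = 5.2861.
P₀ = 5.2861 / (0.147 − 0.081) = 5.2861 / 0.066 = 80.0923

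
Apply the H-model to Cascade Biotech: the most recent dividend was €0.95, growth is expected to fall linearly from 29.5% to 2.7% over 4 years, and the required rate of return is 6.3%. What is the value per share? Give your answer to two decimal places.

H-model: P₀ = D₀[(1+g_L) + H(g_S−g_L)]/(r−g_L), with H = 4/2 = 2.
P₀ = 0.95 × [(1+0.027) + 2×(0.295−0.027)] / (0.063−0.027)
   = 0.95 × 1.5630 / 0.036 = 41.2458

€41.25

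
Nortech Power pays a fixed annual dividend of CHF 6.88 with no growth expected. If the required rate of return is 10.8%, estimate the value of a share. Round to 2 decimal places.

CHF 63.70

Zero-growth DDM (perpetuity): P₀ = D/r = 6.88 / 0.108 = 63.7037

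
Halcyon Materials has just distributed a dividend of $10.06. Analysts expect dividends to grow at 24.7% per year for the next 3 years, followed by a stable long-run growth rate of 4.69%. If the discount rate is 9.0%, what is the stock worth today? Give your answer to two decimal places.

$405.62

Two-stage DDM. Project D₁…D_3 at 0.247, terminal growth 0.0469, discount at r = 0.09.
D_1 = 12.5448
D_2 = 15.6434
D_3 = 19.5073
Terminal value at t=3: TV = D_4/(r−g) = 20.4222/(0.09−0.0469) = 473.8330
P₀ = 12.5448/(1+0.09)^1 + 15.6434/(1+0.09)^2 + 19.5073/(1+0.09)^3 + 473.8330/(1+0.09)^3 = 405.6249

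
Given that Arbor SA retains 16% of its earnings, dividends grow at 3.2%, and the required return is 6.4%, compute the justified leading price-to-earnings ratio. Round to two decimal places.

Payout ratio b = 1 − 0.16 = 0.84.
Justified leading P/E = b/(r−g) = 0.84/(0.064−0.032) = 26.2500

26.25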